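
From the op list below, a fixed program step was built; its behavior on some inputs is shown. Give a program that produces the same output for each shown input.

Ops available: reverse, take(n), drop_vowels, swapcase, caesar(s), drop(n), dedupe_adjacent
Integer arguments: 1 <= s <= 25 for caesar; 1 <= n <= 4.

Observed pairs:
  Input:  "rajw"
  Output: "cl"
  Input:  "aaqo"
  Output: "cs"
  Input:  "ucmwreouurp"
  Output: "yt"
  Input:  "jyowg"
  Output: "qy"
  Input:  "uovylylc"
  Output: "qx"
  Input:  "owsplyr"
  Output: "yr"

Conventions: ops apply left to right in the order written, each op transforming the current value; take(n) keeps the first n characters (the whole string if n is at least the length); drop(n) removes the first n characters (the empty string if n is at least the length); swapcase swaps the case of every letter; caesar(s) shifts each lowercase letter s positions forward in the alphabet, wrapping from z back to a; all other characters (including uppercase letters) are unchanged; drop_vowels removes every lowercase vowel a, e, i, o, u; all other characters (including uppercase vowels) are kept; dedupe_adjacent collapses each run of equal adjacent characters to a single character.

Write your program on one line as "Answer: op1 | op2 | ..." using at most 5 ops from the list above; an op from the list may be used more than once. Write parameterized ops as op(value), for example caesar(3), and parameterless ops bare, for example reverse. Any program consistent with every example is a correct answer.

caesar(7) | caesar(21) | drop(1) | drop_vowels | take(2)

Check, running the answer program on each example:
  "rajw" -> "yhqd" -> "tcly" -> "cly" -> "cly" -> "cl"
  "aaqo" -> "hhxv" -> "ccsq" -> "csq" -> "csq" -> "cs"
  "ucmwreouurp" -> "bjtdylvbbyw" -> "weoytgqwwtr" -> "eoytgqwwtr" -> "ytgqwwtr" -> "yt"
  "jyowg" -> "qfvdn" -> "laqyi" -> "aqyi" -> "qy" -> "qy"
  "uovylylc" -> "bvcfsfsj" -> "wqxanane" -> "qxanane" -> "qxnn" -> "qx"
  "owsplyr" -> "vdzwsfy" -> "qyurnat" -> "yurnat" -> "yrnt" -> "yr"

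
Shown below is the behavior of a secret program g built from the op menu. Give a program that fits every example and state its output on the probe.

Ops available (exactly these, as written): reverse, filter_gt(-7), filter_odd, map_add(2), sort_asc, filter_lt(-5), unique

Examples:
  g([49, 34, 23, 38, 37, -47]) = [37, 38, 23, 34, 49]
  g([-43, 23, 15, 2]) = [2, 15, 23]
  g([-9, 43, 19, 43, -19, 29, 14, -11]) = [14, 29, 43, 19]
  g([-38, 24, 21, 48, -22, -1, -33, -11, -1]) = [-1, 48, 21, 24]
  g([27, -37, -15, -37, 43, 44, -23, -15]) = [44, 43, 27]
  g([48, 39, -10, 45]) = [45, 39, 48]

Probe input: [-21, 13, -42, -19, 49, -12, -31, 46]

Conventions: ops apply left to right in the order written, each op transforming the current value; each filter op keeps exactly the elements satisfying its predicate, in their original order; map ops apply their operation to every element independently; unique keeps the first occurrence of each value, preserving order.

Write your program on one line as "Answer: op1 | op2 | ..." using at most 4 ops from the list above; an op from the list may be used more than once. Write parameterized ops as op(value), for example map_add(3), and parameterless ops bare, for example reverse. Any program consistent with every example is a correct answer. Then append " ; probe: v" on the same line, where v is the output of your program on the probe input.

reverse | filter_gt(-7) | unique ; probe: [46, 49, 13]

Check, running the answer program on each example:
  [49, 34, 23, 38, 37, -47] -> [-47, 37, 38, 23, 34, 49] -> [37, 38, 23, 34, 49] -> [37, 38, 23, 34, 49]
  [-43, 23, 15, 2] -> [2, 15, 23, -43] -> [2, 15, 23] -> [2, 15, 23]
  [-9, 43, 19, 43, -19, 29, 14, -11] -> [-11, 14, 29, -19, 43, 19, 43, -9] -> [14, 29, 43, 19, 43] -> [14, 29, 43, 19]
  [-38, 24, 21, 48, -22, -1, -33, -11, -1] -> [-1, -11, -33, -1, -22, 48, 21, 24, -38] -> [-1, -1, 48, 21, 24] -> [-1, 48, 21, 24]
  [27, -37, -15, -37, 43, 44, -23, -15] -> [-15, -23, 44, 43, -37, -15, -37, 27] -> [44, 43, 27] -> [44, 43, 27]
  [48, 39, -10, 45] -> [45, -10, 39, 48] -> [45, 39, 48] -> [45, 39, 48]
  probe: [-21, 13, -42, -19, 49, -12, -31, 46] -> [46, -31, -12, 49, -19, -42, 13, -21] -> [46, 49, 13] -> [46, 49, 13]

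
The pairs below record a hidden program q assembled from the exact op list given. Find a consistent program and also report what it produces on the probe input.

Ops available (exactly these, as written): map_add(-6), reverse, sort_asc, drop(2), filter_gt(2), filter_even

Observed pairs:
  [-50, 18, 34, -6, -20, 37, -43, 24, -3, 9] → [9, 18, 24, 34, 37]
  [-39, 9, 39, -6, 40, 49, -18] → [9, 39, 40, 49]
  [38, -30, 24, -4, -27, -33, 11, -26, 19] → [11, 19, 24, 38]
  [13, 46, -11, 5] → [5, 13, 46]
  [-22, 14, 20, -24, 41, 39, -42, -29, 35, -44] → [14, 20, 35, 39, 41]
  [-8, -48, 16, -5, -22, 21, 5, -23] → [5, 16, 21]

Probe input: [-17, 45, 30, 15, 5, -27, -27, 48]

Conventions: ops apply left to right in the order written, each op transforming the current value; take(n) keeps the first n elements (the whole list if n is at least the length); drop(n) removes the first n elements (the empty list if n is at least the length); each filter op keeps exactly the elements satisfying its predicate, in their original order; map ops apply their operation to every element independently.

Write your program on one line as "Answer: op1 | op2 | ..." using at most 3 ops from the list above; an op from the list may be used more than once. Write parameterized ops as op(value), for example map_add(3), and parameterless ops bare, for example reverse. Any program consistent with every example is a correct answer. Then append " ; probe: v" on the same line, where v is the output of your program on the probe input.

sort_asc | filter_gt(2) ; probe: [5, 15, 30, 45, 48]

Check, running the answer program on each example:
  [-50, 18, 34, -6, -20, 37, -43, 24, -3, 9] -> [-50, -43, -20, -6, -3, 9, 18, 24, 34, 37] -> [9, 18, 24, 34, 37]
  [-39, 9, 39, -6, 40, 49, -18] -> [-39, -18, -6, 9, 39, 40, 49] -> [9, 39, 40, 49]
  [38, -30, 24, -4, -27, -33, 11, -26, 19] -> [-33, -30, -27, -26, -4, 11, 19, 24, 38] -> [11, 19, 24, 38]
  [13, 46, -11, 5] -> [-11, 5, 13, 46] -> [5, 13, 46]
  [-22, 14, 20, -24, 41, 39, -42, -29, 35, -44] -> [-44, -42, -29, -24, -22, 14, 20, 35, 39, 41] -> [14, 20, 35, 39, 41]
  [-8, -48, 16, -5, -22, 21, 5, -23] -> [-48, -23, -22, -8, -5, 5, 16, 21] -> [5, 16, 21]
  probe: [-17, 45, 30, 15, 5, -27, -27, 48] -> [-27, -27, -17, 5, 15, 30, 45, 48] -> [5, 15, 30, 45, 48]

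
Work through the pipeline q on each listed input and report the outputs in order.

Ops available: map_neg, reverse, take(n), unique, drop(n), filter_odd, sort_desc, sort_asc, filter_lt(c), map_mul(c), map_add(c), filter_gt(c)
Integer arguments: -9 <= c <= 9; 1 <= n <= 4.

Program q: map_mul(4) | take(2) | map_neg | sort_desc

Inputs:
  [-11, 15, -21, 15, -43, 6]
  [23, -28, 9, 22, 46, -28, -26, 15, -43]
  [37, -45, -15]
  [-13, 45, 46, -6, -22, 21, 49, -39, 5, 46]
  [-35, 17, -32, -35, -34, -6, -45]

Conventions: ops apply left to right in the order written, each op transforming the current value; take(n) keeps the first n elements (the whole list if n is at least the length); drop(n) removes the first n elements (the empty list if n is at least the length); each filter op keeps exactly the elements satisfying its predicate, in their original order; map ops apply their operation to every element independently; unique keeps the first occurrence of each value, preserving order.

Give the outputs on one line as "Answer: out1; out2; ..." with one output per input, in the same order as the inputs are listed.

Execution, op by op:
  [-11, 15, -21, 15, -43, 6] -> [-44, 60, -84, 60, -172, 24] -> [-44, 60] -> [44, -60] -> [44, -60]
  [23, -28, 9, 22, 46, -28, -26, 15, -43] -> [92, -112, 36, 88, 184, -112, -104, 60, -172] -> [92, -112] -> [-92, 112] -> [112, -92]
  [37, -45, -15] -> [148, -180, -60] -> [148, -180] -> [-148, 180] -> [180, -148]
  [-13, 45, 46, -6, -22, 21, 49, -39, 5, 46] -> [-52, 180, 184, -24, -88, 84, 196, -156, 20, 184] -> [-52, 180] -> [52, -180] -> [52, -180]
  [-35, 17, -32, -35, -34, -6, -45] -> [-140, 68, -128, -140, -136, -24, -180] -> [-140, 68] -> [140, -68] -> [140, -68]

[44, -60]; [112, -92]; [180, -148]; [52, -180]; [140, -68]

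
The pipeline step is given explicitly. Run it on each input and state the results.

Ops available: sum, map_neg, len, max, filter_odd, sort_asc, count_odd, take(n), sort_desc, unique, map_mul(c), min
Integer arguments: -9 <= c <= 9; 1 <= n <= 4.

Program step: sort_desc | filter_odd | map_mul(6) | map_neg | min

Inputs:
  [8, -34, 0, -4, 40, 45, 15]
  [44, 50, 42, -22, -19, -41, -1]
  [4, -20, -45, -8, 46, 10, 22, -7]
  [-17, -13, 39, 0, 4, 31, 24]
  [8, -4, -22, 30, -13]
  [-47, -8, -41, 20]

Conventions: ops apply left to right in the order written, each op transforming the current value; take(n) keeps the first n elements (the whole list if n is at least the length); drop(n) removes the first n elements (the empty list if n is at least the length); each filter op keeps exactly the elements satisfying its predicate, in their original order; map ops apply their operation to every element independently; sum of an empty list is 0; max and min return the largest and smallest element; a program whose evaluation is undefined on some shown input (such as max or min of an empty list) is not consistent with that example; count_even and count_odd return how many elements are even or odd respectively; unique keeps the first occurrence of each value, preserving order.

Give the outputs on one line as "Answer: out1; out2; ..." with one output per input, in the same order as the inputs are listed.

Execution, op by op:
  [8, -34, 0, -4, 40, 45, 15] -> [45, 40, 15, 8, 0, -4, -34] -> [45, 15] -> [270, 90] -> [-270, -90] -> -270
  [44, 50, 42, -22, -19, -41, -1] -> [50, 44, 42, -1, -19, -22, -41] -> [-1, -19, -41] -> [-6, -114, -246] -> [6, 114, 246] -> 6
  [4, -20, -45, -8, 46, 10, 22, -7] -> [46, 22, 10, 4, -7, -8, -20, -45] -> [-7, -45] -> [-42, -270] -> [42, 270] -> 42
  [-17, -13, 39, 0, 4, 31, 24] -> [39, 31, 24, 4, 0, -13, -17] -> [39, 31, -13, -17] -> [234, 186, -78, -102] -> [-234, -186, 78, 102] -> -234
  [8, -4, -22, 30, -13] -> [30, 8, -4, -13, -22] -> [-13] -> [-78] -> [78] -> 78
  [-47, -8, -41, 20] -> [20, -8, -41, -47] -> [-41, -47] -> [-246, -282] -> [246, 282] -> 246

-270; 6; 42; -234; 78; 246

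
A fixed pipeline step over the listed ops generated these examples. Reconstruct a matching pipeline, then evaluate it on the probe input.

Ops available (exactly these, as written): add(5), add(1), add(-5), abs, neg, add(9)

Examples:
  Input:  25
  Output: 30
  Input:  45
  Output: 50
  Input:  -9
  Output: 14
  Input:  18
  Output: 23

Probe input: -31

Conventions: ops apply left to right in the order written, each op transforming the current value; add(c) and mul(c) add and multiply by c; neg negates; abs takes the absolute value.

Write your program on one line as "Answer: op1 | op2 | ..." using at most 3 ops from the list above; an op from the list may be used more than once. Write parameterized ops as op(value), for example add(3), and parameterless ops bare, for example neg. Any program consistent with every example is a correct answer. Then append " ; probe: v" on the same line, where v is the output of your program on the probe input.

abs | add(5) ; probe: 36

Check, running the answer program on each example:
  25 -> 25 -> 30
  45 -> 45 -> 50
  -9 -> 9 -> 14
  18 -> 18 -> 23
  probe: -31 -> 31 -> 36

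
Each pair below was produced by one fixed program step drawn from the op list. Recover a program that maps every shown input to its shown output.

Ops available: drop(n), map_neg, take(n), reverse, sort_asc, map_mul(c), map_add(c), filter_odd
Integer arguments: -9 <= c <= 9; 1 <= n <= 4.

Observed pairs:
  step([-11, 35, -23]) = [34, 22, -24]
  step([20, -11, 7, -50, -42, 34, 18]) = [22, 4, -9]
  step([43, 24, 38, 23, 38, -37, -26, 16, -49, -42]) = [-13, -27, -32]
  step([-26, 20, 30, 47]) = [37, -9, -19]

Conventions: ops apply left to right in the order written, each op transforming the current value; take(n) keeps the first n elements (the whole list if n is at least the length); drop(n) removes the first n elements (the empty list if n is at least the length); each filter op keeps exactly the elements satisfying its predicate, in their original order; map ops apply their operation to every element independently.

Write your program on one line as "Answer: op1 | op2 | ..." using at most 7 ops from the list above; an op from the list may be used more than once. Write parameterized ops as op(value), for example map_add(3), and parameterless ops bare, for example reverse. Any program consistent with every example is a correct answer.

take(3) | sort_asc | map_add(3) | map_add(-5) | map_add(-9) | map_neg

Check, running the answer program on each example:
  [-11, 35, -23] -> [-11, 35, -23] -> [-23, -11, 35] -> [-20, -8, 38] -> [-25, -13, 33] -> [-34, -22, 24] -> [34, 22, -24]
  [20, -11, 7, -50, -42, 34, 18] -> [20, -11, 7] -> [-11, 7, 20] -> [-8, 10, 23] -> [-13, 5, 18] -> [-22, -4, 9] -> [22, 4, -9]
  [43, 24, 38, 23, 38, -37, -26, 16, -49, -42] -> [43, 24, 38] -> [24, 38, 43] -> [27, 41, 46] -> [22, 36, 41] -> [13, 27, 32] -> [-13, -27, -32]
  [-26, 20, 30, 47] -> [-26, 20, 30] -> [-26, 20, 30] -> [-23, 23, 33] -> [-28, 18, 28] -> [-37, 9, 19] -> [37, -9, -19]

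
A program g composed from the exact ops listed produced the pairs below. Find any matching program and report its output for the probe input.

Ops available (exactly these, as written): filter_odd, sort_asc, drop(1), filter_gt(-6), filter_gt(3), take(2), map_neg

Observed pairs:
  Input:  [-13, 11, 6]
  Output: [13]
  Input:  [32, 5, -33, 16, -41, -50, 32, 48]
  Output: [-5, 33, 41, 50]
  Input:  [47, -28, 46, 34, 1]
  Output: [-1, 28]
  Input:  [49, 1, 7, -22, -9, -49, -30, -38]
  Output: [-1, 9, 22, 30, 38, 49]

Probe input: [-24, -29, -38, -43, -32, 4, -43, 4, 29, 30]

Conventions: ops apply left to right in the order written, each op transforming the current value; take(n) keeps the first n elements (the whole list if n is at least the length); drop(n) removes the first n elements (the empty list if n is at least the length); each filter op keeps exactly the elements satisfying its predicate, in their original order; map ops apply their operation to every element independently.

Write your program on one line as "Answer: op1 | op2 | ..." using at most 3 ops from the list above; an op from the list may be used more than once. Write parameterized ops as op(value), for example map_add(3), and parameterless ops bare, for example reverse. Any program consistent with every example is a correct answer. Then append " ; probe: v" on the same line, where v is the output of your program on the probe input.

map_neg | sort_asc | filter_gt(-6) ; probe: [-4, -4, 24, 29, 32, 38, 43, 43]

Check, running the answer program on each example:
  [-13, 11, 6] -> [13, -11, -6] -> [-11, -6, 13] -> [13]
  [32, 5, -33, 16, -41, -50, 32, 48] -> [-32, -5, 33, -16, 41, 50, -32, -48] -> [-48, -32, -32, -16, -5, 33, 41, 50] -> [-5, 33, 41, 50]
  [47, -28, 46, 34, 1] -> [-47, 28, -46, -34, -1] -> [-47, -46, -34, -1, 28] -> [-1, 28]
  [49, 1, 7, -22, -9, -49, -30, -38] -> [-49, -1, -7, 22, 9, 49, 30, 38] -> [-49, -7, -1, 9, 22, 30, 38, 49] -> [-1, 9, 22, 30, 38, 49]
  probe: [-24, -29, -38, -43, -32, 4, -43, 4, 29, 30] -> [24, 29, 38, 43, 32, -4, 43, -4, -29, -30] -> [-30, -29, -4, -4, 24, 29, 32, 38, 43, 43] -> [-4, -4, 24, 29, 32, 38, 43, 43]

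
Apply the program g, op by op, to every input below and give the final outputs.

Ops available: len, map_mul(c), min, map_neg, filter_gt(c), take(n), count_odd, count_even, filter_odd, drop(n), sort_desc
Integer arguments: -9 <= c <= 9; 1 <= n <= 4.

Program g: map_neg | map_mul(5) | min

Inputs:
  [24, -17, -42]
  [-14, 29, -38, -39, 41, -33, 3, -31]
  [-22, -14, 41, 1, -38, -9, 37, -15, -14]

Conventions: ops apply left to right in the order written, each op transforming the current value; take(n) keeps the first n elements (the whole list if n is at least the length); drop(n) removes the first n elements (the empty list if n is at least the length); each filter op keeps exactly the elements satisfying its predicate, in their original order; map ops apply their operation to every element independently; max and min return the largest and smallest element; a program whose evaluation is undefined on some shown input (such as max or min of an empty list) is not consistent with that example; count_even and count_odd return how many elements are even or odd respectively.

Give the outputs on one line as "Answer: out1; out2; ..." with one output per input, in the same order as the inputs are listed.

Execution, op by op:
  [24, -17, -42] -> [-24, 17, 42] -> [-120, 85, 210] -> -120
  [-14, 29, -38, -39, 41, -33, 3, -31] -> [14, -29, 38, 39, -41, 33, -3, 31] -> [70, -145, 190, 195, -205, 165, -15, 155] -> -205
  [-22, -14, 41, 1, -38, -9, 37, -15, -14] -> [22, 14, -41, -1, 38, 9, -37, 15, 14] -> [110, 70, -205, -5, 190, 45, -185, 75, 70] -> -205

-120; -205; -205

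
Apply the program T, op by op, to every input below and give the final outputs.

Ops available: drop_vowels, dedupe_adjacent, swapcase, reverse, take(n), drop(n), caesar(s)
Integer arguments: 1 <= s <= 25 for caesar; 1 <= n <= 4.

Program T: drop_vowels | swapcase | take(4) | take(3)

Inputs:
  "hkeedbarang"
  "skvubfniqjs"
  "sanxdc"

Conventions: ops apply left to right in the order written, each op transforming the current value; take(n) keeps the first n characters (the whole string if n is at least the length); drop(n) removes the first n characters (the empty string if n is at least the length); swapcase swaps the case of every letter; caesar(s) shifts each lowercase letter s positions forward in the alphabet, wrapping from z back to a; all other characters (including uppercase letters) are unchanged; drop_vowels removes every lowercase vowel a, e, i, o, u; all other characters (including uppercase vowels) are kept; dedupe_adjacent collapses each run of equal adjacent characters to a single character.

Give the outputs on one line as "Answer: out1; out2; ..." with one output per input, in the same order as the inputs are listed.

Execution, op by op:
  "hkeedbarang" -> "hkdbrng" -> "HKDBRNG" -> "HKDB" -> "HKD"
  "skvubfniqjs" -> "skvbfnqjs" -> "SKVBFNQJS" -> "SKVB" -> "SKV"
  "sanxdc" -> "snxdc" -> "SNXDC" -> "SNXD" -> "SNX"

"HKD"; "SKV"; "SNX"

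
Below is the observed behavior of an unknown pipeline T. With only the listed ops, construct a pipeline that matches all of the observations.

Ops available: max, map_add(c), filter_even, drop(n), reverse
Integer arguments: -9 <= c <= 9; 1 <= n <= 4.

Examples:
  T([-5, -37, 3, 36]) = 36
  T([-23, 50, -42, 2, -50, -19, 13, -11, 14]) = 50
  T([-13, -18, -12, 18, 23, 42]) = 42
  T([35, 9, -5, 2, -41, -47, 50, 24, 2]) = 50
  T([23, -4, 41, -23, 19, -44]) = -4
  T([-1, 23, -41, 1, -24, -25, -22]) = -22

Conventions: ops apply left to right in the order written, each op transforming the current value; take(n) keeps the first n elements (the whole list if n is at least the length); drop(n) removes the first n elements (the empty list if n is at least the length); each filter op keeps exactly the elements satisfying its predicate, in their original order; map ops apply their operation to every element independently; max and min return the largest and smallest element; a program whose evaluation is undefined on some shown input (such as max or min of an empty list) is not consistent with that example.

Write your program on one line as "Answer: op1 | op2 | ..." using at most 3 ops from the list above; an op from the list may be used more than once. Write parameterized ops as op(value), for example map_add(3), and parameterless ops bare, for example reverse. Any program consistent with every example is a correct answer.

filter_even | max

Check, running the answer program on each example:
  [-5, -37, 3, 36] -> [36] -> 36
  [-23, 50, -42, 2, -50, -19, 13, -11, 14] -> [50, -42, 2, -50, 14] -> 50
  [-13, -18, -12, 18, 23, 42] -> [-18, -12, 18, 42] -> 42
  [35, 9, -5, 2, -41, -47, 50, 24, 2] -> [2, 50, 24, 2] -> 50
  [23, -4, 41, -23, 19, -44] -> [-4, -44] -> -4
  [-1, 23, -41, 1, -24, -25, -22] -> [-24, -22] -> -22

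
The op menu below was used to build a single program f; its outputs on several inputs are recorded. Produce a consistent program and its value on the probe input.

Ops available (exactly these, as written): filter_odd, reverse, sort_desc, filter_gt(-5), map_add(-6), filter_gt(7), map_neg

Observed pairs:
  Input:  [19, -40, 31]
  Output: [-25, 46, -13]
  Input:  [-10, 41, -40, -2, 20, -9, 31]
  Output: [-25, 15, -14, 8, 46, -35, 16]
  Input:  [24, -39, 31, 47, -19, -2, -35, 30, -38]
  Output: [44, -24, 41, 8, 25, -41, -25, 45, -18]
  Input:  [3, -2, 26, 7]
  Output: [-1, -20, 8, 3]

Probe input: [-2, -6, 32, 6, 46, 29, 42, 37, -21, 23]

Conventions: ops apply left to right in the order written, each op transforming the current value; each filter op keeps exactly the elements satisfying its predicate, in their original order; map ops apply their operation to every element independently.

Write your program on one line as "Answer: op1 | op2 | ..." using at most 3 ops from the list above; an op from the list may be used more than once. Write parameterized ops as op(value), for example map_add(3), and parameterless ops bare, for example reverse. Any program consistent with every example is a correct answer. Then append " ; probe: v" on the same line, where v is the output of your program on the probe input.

reverse | map_add(-6) | map_neg ; probe: [-17, 27, -31, -36, -23, -40, 0, -26, 12, 8]

Check, running the answer program on each example:
  [19, -40, 31] -> [31, -40, 19] -> [25, -46, 13] -> [-25, 46, -13]
  [-10, 41, -40, -2, 20, -9, 31] -> [31, -9, 20, -2, -40, 41, -10] -> [25, -15, 14, -8, -46, 35, -16] -> [-25, 15, -14, 8, 46, -35, 16]
  [24, -39, 31, 47, -19, -2, -35, 30, -38] -> [-38, 30, -35, -2, -19, 47, 31, -39, 24] -> [-44, 24, -41, -8, -25, 41, 25, -45, 18] -> [44, -24, 41, 8, 25, -41, -25, 45, -18]
  [3, -2, 26, 7] -> [7, 26, -2, 3] -> [1, 20, -8, -3] -> [-1, -20, 8, 3]
  probe: [-2, -6, 32, 6, 46, 29, 42, 37, -21, 23] -> [23, -21, 37, 42, 29, 46, 6, 32, -6, -2] -> [17, -27, 31, 36, 23, 40, 0, 26, -12, -8] -> [-17, 27, -31, -36, -23, -40, 0, -26, 12, 8]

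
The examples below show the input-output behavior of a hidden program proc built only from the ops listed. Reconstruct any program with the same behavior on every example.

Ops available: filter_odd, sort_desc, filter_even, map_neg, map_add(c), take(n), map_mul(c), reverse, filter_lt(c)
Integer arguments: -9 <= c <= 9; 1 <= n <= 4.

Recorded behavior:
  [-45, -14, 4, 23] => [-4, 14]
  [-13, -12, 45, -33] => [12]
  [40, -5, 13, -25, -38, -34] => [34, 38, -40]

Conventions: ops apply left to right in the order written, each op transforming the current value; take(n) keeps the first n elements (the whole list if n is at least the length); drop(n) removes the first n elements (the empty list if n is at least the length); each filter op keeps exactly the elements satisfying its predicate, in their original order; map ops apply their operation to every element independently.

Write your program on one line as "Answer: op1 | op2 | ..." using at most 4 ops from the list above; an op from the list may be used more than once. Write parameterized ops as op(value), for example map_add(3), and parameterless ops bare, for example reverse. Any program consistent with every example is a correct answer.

filter_even | reverse | map_neg

Check, running the answer program on each example:
  [-45, -14, 4, 23] -> [-14, 4] -> [4, -14] -> [-4, 14]
  [-13, -12, 45, -33] -> [-12] -> [-12] -> [12]
  [40, -5, 13, -25, -38, -34] -> [40, -38, -34] -> [-34, -38, 40] -> [34, 38, -40]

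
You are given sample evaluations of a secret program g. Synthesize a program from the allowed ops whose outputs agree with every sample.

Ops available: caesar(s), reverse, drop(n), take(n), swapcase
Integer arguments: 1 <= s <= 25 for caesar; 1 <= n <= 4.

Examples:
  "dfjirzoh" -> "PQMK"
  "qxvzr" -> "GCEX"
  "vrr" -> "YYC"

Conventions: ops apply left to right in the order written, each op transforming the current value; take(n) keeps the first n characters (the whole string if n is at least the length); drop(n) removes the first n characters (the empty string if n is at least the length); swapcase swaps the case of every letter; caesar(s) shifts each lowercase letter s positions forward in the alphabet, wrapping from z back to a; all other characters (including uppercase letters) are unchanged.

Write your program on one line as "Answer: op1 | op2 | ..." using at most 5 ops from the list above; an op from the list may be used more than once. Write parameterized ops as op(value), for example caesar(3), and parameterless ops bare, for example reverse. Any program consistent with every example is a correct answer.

caesar(15) | caesar(18) | swapcase | take(4) | reverse

Check, running the answer program on each example:
  "dfjirzoh" -> "suyxgodw" -> "kmqpygvo" -> "KMQPYGVO" -> "KMQP" -> "PQMK"
  "qxvzr" -> "fmkog" -> "xecgy" -> "XECGY" -> "XECG" -> "GCEX"
  "vrr" -> "kgg" -> "cyy" -> "CYY" -> "CYY" -> "YYC"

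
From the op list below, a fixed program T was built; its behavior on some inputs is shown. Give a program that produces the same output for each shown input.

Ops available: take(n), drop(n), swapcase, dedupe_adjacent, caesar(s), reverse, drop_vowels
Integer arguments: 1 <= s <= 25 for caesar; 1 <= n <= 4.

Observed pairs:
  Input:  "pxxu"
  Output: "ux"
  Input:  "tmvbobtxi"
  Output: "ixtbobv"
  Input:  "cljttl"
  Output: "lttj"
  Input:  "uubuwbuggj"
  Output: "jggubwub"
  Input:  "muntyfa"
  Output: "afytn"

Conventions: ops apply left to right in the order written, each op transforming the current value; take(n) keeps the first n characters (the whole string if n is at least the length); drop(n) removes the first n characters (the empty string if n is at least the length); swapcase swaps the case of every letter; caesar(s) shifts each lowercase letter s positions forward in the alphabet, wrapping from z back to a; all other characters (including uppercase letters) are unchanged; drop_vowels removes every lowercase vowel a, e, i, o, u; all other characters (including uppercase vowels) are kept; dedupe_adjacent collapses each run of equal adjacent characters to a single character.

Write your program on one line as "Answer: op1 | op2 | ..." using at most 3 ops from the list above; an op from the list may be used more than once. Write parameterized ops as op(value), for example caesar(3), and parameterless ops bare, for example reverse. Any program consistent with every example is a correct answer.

drop(2) | reverse

Check, running the answer program on each example:
  "pxxu" -> "xu" -> "ux"
  "tmvbobtxi" -> "vbobtxi" -> "ixtbobv"
  "cljttl" -> "jttl" -> "lttj"
  "uubuwbuggj" -> "buwbuggj" -> "jggubwub"
  "muntyfa" -> "ntyfa" -> "afytn"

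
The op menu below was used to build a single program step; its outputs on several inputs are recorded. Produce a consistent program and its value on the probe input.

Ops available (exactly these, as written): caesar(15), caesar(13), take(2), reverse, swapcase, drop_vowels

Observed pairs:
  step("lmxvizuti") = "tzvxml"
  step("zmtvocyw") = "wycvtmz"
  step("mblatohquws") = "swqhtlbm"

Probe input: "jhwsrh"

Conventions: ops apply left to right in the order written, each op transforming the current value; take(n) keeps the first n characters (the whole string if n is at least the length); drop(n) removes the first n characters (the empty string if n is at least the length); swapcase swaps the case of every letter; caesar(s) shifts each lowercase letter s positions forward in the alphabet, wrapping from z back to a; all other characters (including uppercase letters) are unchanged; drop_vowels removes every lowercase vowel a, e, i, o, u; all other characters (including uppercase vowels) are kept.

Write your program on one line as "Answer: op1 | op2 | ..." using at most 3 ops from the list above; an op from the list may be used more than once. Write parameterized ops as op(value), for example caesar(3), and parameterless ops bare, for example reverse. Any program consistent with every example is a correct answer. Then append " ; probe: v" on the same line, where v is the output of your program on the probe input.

reverse | drop_vowels ; probe: "hrswhj"

Check, running the answer program on each example:
  "lmxvizuti" -> "ituzivxml" -> "tzvxml"
  "zmtvocyw" -> "wycovtmz" -> "wycvtmz"
  "mblatohquws" -> "swuqhotalbm" -> "swqhtlbm"
  probe: "jhwsrh" -> "hrswhj" -> "hrswhj"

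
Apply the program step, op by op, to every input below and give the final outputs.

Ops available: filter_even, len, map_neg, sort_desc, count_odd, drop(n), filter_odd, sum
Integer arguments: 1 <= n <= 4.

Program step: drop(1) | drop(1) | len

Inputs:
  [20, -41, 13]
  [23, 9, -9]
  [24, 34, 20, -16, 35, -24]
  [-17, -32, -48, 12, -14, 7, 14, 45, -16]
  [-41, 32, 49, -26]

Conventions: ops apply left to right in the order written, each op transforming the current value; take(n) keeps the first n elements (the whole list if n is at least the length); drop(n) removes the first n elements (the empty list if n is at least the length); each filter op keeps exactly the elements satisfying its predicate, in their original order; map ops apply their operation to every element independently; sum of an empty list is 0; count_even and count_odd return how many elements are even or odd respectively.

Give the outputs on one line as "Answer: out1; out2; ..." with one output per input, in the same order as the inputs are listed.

Execution, op by op:
  [20, -41, 13] -> [-41, 13] -> [13] -> 1
  [23, 9, -9] -> [9, -9] -> [-9] -> 1
  [24, 34, 20, -16, 35, -24] -> [34, 20, -16, 35, -24] -> [20, -16, 35, -24] -> 4
  [-17, -32, -48, 12, -14, 7, 14, 45, -16] -> [-32, -48, 12, -14, 7, 14, 45, -16] -> [-48, 12, -14, 7, 14, 45, -16] -> 7
  [-41, 32, 49, -26] -> [32, 49, -26] -> [49, -26] -> 2

1; 1; 4; 7; 2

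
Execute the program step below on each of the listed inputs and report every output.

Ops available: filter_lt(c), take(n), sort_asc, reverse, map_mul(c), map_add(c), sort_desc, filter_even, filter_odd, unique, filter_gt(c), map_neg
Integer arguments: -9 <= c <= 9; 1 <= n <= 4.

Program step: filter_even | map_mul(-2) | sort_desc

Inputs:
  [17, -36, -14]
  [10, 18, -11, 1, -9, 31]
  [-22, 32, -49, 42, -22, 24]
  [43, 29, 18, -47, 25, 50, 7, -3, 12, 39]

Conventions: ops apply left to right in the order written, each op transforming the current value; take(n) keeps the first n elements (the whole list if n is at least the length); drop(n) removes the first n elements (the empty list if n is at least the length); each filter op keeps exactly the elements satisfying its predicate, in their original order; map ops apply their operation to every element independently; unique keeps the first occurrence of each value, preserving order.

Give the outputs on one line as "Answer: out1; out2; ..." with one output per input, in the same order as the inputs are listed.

[72, 28]; [-20, -36]; [44, 44, -48, -64, -84]; [-24, -36, -100]

Execution, op by op:
  [17, -36, -14] -> [-36, -14] -> [72, 28] -> [72, 28]
  [10, 18, -11, 1, -9, 31] -> [10, 18] -> [-20, -36] -> [-20, -36]
  [-22, 32, -49, 42, -22, 24] -> [-22, 32, 42, -22, 24] -> [44, -64, -84, 44, -48] -> [44, 44, -48, -64, -84]
  [43, 29, 18, -47, 25, 50, 7, -3, 12, 39] -> [18, 50, 12] -> [-36, -100, -24] -> [-24, -36, -100]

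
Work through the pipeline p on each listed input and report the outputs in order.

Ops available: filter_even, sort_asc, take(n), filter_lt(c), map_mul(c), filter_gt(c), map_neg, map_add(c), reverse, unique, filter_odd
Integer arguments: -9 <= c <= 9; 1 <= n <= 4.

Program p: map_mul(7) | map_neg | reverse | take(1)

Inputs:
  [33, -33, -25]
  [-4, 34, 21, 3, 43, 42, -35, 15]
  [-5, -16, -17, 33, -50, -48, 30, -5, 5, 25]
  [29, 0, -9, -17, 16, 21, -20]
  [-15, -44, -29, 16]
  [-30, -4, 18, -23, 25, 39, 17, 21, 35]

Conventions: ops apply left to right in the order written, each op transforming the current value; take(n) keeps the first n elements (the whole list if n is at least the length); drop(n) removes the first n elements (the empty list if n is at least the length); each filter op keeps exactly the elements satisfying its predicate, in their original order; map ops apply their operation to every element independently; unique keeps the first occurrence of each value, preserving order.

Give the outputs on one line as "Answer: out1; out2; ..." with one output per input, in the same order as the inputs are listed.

Execution, op by op:
  [33, -33, -25] -> [231, -231, -175] -> [-231, 231, 175] -> [175, 231, -231] -> [175]
  [-4, 34, 21, 3, 43, 42, -35, 15] -> [-28, 238, 147, 21, 301, 294, -245, 105] -> [28, -238, -147, -21, -301, -294, 245, -105] -> [-105, 245, -294, -301, -21, -147, -238, 28] -> [-105]
  [-5, -16, -17, 33, -50, -48, 30, -5, 5, 25] -> [-35, -112, -119, 231, -350, -336, 210, -35, 35, 175] -> [35, 112, 119, -231, 350, 336, -210, 35, -35, -175] -> [-175, -35, 35, -210, 336, 350, -231, 119, 112, 35] -> [-175]
  [29, 0, -9, -17, 16, 21, -20] -> [203, 0, -63, -119, 112, 147, -140] -> [-203, 0, 63, 119, -112, -147, 140] -> [140, -147, -112, 119, 63, 0, -203] -> [140]
  [-15, -44, -29, 16] -> [-105, -308, -203, 112] -> [105, 308, 203, -112] -> [-112, 203, 308, 105] -> [-112]
  [-30, -4, 18, -23, 25, 39, 17, 21, 35] -> [-210, -28, 126, -161, 175, 273, 119, 147, 245] -> [210, 28, -126, 161, -175, -273, -119, -147, -245] -> [-245, -147, -119, -273, -175, 161, -126, 28, 210] -> [-245]

[175]; [-105]; [-175]; [140]; [-112]; [-245]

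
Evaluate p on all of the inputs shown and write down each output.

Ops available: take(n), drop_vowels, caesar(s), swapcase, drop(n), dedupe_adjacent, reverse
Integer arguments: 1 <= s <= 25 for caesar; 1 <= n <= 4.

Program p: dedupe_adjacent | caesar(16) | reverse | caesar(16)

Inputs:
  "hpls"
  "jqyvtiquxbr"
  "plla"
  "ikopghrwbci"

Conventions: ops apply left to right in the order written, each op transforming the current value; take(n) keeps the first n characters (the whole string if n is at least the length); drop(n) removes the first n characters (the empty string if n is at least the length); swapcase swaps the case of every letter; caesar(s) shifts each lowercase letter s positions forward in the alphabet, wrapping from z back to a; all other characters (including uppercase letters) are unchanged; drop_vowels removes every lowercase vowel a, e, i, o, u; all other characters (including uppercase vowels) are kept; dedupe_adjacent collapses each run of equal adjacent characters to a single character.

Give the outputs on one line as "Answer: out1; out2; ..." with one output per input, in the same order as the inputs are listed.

Execution, op by op:
  "hpls" -> "hpls" -> "xfbi" -> "ibfx" -> "yrvn"
  "jqyvtiquxbr" -> "jqyvtiquxbr" -> "zgoljygknrh" -> "hrnkgyjlogz" -> "xhdawozbewp"
  "plla" -> "pla" -> "fbq" -> "qbf" -> "grv"
  "ikopghrwbci" -> "ikopghrwbci" -> "yaefwxhmrsy" -> "ysrmhxwfeay" -> "oihcxnmvuqo"

"yrvn"; "xhdawozbewp"; "grv"; "oihcxnmvuqo"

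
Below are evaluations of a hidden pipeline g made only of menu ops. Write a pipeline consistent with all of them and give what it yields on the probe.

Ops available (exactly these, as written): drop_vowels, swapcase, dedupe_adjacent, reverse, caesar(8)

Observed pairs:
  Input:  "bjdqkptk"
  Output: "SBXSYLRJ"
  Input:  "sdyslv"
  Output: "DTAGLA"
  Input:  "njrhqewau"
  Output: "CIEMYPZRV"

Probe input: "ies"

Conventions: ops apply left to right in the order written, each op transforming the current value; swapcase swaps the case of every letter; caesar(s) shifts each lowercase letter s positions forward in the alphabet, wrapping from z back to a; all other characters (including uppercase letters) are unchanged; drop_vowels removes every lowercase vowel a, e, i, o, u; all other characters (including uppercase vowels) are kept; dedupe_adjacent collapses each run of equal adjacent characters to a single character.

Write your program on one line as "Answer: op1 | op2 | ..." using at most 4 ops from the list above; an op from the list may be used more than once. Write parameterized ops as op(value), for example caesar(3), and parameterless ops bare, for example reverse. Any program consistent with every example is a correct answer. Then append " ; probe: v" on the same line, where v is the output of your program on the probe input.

caesar(8) | swapcase | reverse ; probe: "AMQ"

Check, running the answer program on each example:
  "bjdqkptk" -> "jrlysxbs" -> "JRLYSXBS" -> "SBXSYLRJ"
  "sdyslv" -> "algatd" -> "ALGATD" -> "DTAGLA"
  "njrhqewau" -> "vrzpymeic" -> "VRZPYMEIC" -> "CIEMYPZRV"
  probe: "ies" -> "qma" -> "QMA" -> "AMQ"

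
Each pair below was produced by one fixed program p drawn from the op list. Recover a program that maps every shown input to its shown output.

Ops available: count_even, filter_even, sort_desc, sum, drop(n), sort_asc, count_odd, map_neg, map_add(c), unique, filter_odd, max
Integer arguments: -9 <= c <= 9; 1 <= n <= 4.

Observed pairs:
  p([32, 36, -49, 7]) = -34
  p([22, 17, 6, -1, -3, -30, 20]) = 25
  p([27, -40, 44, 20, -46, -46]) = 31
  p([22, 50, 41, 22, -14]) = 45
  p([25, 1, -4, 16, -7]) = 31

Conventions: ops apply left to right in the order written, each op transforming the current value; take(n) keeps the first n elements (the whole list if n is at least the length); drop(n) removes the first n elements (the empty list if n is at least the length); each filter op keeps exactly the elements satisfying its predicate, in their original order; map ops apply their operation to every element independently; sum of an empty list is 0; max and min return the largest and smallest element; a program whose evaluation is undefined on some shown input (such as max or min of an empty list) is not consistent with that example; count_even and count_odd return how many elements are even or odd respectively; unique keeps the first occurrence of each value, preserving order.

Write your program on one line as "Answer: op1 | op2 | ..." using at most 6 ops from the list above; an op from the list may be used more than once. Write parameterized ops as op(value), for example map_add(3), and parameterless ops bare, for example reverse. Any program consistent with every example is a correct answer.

sort_asc | map_add(1) | filter_even | map_add(3) | sum

Check, running the answer program on each example:
  [32, 36, -49, 7] -> [-49, 7, 32, 36] -> [-48, 8, 33, 37] -> [-48, 8] -> [-45, 11] -> -34
  [22, 17, 6, -1, -3, -30, 20] -> [-30, -3, -1, 6, 17, 20, 22] -> [-29, -2, 0, 7, 18, 21, 23] -> [-2, 0, 18] -> [1, 3, 21] -> 25
  [27, -40, 44, 20, -46, -46] -> [-46, -46, -40, 20, 27, 44] -> [-45, -45, -39, 21, 28, 45] -> [28] -> [31] -> 31
  [22, 50, 41, 22, -14] -> [-14, 22, 22, 41, 50] -> [-13, 23, 23, 42, 51] -> [42] -> [45] -> 45
  [25, 1, -4, 16, -7] -> [-7, -4, 1, 16, 25] -> [-6, -3, 2, 17, 26] -> [-6, 2, 26] -> [-3, 5, 29] -> 31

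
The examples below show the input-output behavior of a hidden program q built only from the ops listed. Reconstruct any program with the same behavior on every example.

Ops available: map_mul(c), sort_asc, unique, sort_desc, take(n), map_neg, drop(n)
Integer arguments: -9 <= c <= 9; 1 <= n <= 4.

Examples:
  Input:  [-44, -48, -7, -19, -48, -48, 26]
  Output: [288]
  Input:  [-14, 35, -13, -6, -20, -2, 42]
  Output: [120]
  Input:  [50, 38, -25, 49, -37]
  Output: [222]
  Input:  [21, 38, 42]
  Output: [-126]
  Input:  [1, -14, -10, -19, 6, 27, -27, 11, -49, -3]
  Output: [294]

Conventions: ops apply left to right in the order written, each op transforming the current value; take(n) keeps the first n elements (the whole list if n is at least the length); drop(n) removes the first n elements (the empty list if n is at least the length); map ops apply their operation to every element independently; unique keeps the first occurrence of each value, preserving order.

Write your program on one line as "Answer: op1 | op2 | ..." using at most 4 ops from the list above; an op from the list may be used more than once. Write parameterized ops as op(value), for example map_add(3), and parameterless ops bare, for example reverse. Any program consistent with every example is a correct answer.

unique | map_mul(-6) | sort_desc | take(1)

Check, running the answer program on each example:
  [-44, -48, -7, -19, -48, -48, 26] -> [-44, -48, -7, -19, 26] -> [264, 288, 42, 114, -156] -> [288, 264, 114, 42, -156] -> [288]
  [-14, 35, -13, -6, -20, -2, 42] -> [-14, 35, -13, -6, -20, -2, 42] -> [84, -210, 78, 36, 120, 12, -252] -> [120, 84, 78, 36, 12, -210, -252] -> [120]
  [50, 38, -25, 49, -37] -> [50, 38, -25, 49, -37] -> [-300, -228, 150, -294, 222] -> [222, 150, -228, -294, -300] -> [222]
  [21, 38, 42] -> [21, 38, 42] -> [-126, -228, -252] -> [-126, -228, -252] -> [-126]
  [1, -14, -10, -19, 6, 27, -27, 11, -49, -3] -> [1, -14, -10, -19, 6, 27, -27, 11, -49, -3] -> [-6, 84, 60, 114, -36, -162, 162, -66, 294, 18] -> [294, 162, 114, 84, 60, 18, -6, -36, -66, -162] -> [294]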